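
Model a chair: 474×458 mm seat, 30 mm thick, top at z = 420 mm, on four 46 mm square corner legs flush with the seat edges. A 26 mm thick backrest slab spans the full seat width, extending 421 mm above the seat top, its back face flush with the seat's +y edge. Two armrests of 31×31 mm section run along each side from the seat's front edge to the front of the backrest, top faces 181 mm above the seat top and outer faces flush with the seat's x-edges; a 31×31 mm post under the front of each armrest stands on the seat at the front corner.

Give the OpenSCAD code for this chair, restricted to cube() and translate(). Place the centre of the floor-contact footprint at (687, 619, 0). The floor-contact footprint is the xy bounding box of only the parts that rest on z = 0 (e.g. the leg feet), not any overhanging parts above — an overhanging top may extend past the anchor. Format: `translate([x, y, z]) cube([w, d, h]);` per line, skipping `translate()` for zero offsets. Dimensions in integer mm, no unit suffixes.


// leg_h = 420 - 30 = 390
// arm post h = 181 - 31 = 150
translate([450, 390, 390]) cube([474, 458, 30]);
translate([450, 390, 0]) cube([46, 46, 390]);
translate([878, 390, 0]) cube([46, 46, 390]);
translate([450, 802, 0]) cube([46, 46, 390]);
translate([878, 802, 0]) cube([46, 46, 390]);
translate([450, 822, 420]) cube([474, 26, 421]);
translate([450, 390, 570]) cube([31, 432, 31]);
translate([893, 390, 570]) cube([31, 432, 31]);
translate([450, 390, 420]) cube([31, 31, 150]);
translate([893, 390, 420]) cube([31, 31, 150]);


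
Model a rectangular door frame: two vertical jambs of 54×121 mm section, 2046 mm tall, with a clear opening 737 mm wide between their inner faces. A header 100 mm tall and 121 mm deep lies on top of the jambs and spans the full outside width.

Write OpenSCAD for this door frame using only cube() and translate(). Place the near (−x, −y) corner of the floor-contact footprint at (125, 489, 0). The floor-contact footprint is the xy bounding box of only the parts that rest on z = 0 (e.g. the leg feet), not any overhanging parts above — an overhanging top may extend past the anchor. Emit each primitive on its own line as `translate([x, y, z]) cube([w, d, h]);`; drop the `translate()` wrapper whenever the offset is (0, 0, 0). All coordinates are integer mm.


translate([125, 489, 0]) cube([54, 121, 2046]);
translate([916, 489, 0]) cube([54, 121, 2046]);
translate([125, 489, 2046]) cube([845, 121, 100]);


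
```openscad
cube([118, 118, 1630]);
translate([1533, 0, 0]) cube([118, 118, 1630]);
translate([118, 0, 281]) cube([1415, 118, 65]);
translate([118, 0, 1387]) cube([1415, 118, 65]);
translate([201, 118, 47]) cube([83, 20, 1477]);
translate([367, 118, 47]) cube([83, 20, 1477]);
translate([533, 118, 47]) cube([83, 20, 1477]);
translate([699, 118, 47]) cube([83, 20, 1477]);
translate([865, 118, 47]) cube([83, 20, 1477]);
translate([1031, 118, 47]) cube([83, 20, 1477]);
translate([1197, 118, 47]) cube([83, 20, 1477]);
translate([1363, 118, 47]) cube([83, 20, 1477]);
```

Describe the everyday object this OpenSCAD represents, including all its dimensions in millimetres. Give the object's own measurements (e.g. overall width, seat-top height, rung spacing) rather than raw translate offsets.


A fence section. Two 118×118 mm posts, 1630 mm tall, stand on the floor with a clear span of 1415 mm between their inner faces. Two horizontal rails of 118×65 mm section span the gap between the posts with their undersides at z = 281 mm and z = 1387 mm, flush with the posts' −y face. 8 pickets, each 83 mm wide, 20 mm thick and 1477 mm tall, are fixed to the +y face of the rails with their bottoms at z = 47 mm, spaced across the span with a 83 mm gap after the −x post and between neighbouring pickets, with 87 mm left before the +x post.


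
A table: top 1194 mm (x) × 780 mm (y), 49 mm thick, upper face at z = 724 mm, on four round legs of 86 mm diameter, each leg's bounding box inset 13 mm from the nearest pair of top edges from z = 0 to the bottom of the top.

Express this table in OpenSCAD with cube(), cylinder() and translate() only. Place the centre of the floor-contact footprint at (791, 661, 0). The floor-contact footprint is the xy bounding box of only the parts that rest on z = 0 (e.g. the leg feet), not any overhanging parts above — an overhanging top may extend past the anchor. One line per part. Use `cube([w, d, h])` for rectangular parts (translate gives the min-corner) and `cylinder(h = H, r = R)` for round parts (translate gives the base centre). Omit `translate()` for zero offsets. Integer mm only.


translate([194, 271, 675]) cube([1194, 780, 49]);
translate([250, 327, 0]) cylinder(h = 675, r = 43);
translate([1332, 327, 0]) cylinder(h = 675, r = 43);
translate([250, 995, 0]) cylinder(h = 675, r = 43);
translate([1332, 995, 0]) cylinder(h = 675, r = 43);


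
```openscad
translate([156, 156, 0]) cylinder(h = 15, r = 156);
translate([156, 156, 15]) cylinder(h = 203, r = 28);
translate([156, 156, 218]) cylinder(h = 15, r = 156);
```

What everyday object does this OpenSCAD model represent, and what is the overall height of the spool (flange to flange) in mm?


A spool. The overall height is 233 mm.

Three coaxial cylinders, large–small–large — a spool. Two 15 mm flanges and a 203 mm core give 15 + 203 + 15 = 233 mm.


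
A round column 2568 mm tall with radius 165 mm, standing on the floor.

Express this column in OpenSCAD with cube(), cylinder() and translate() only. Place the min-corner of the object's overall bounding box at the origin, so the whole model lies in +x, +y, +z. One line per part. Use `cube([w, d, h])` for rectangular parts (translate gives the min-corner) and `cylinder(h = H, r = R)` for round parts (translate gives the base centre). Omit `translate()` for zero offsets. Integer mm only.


translate([165, 165, 0]) cylinder(h = 2568, r = 165);


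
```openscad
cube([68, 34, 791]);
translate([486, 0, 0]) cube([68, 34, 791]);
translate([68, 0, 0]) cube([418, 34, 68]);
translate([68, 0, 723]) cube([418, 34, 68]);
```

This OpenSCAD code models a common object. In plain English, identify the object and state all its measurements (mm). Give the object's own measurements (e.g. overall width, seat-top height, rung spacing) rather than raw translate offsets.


A rectangular picture frame lying in the x–z plane (depth along y). The opening is 418 mm wide (x) by 655 mm tall (z), surrounded by a border 68 mm wide on all four sides. The frame is 34 mm deep and is made of two full-height vertical stiles with two horizontal rails fitted between them.


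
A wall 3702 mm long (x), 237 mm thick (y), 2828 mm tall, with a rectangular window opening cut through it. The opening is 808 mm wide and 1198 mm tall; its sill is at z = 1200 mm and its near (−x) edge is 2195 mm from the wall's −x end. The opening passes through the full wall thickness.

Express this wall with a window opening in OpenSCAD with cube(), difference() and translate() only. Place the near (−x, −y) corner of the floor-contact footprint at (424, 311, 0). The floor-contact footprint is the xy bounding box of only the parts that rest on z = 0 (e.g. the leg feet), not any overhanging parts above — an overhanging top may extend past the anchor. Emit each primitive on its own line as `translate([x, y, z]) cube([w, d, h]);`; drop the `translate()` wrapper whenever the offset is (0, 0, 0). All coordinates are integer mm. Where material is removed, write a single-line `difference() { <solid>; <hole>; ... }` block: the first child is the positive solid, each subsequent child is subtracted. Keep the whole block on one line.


difference() { translate([424, 311, 0]) cube([3702, 237, 2828]); translate([2619, 311, 1200]) cube([808, 237, 1198]); }


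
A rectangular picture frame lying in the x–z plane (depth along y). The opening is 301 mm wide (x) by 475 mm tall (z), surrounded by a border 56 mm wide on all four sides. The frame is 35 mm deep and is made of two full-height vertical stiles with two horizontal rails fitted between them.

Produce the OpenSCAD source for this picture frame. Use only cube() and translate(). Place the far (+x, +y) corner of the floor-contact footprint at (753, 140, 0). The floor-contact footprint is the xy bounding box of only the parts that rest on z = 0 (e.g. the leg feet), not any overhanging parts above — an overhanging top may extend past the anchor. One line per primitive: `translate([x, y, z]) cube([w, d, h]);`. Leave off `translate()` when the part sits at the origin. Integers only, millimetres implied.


translate([340, 105, 0]) cube([56, 35, 587]);
translate([697, 105, 0]) cube([56, 35, 587]);
translate([396, 105, 0]) cube([301, 35, 56]);
translate([396, 105, 531]) cube([301, 35, 56]);


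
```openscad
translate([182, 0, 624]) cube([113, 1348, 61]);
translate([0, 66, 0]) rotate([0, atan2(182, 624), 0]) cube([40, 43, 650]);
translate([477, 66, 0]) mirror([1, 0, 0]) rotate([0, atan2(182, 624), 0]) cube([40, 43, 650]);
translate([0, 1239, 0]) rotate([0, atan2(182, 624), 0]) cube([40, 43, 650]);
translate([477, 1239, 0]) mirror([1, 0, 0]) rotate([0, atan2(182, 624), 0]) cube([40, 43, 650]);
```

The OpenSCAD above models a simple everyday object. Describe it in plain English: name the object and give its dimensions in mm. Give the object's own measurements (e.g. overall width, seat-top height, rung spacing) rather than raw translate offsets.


A sawhorse. A 113×1348×61 mm beam (x, y, z) sits on two A-frame leg pairs. Each pair is two raked legs of 40×43 mm section (43 mm along y) splaying symmetrically in x. Each leg rises 624 mm vertically over 182 mm of horizontal reach and is 650 mm long along its own axis. Every leg's outer bottom edge rests on the floor and its outer top edge meets a bottom edge of the beam — the left legs (tilting toward +x) meet the beam's −x bottom edge, the right legs (their mirror images, tilting toward −x) meet its +x bottom edge — so the leg tops tuck under the beam, the beam's underside is 624 mm above the floor, and the feet are 477 mm apart outside-to-outside with the beam centred between them. The two leg pairs are set in 66 mm from either end of the beam.


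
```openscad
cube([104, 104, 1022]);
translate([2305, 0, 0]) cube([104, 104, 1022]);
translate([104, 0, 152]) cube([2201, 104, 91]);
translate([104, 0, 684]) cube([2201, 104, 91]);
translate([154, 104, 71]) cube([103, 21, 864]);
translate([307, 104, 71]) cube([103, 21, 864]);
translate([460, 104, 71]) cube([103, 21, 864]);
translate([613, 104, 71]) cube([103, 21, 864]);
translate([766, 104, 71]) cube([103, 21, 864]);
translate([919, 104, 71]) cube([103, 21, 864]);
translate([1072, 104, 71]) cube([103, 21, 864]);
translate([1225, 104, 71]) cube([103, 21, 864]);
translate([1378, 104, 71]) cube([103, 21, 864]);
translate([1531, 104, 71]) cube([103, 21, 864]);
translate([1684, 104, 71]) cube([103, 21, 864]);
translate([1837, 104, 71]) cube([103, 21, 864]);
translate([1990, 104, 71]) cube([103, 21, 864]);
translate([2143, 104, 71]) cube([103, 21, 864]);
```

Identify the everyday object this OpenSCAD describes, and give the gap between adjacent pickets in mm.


A fence section. The picket gap is 50 mm.

Two posts, two rails, 14 pickets — a fence section. Span 2201 mm holds 14 pickets of 103 mm with 15 equal gaps: ⌊(2201 − 14·103) / 15⌋ = 50 mm.


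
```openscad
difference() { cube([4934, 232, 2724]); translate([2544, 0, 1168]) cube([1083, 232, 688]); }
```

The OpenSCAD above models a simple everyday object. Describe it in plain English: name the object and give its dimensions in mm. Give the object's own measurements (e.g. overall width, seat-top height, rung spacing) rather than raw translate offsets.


A wall 4934 mm long (x), 232 mm thick (y), 2724 mm tall, with a rectangular window opening cut through it. The opening is 1083 mm wide and 688 mm tall; its sill is at z = 1168 mm and its near (−x) edge is 2544 mm from the wall's −x end. The opening passes through the full wall thickness.


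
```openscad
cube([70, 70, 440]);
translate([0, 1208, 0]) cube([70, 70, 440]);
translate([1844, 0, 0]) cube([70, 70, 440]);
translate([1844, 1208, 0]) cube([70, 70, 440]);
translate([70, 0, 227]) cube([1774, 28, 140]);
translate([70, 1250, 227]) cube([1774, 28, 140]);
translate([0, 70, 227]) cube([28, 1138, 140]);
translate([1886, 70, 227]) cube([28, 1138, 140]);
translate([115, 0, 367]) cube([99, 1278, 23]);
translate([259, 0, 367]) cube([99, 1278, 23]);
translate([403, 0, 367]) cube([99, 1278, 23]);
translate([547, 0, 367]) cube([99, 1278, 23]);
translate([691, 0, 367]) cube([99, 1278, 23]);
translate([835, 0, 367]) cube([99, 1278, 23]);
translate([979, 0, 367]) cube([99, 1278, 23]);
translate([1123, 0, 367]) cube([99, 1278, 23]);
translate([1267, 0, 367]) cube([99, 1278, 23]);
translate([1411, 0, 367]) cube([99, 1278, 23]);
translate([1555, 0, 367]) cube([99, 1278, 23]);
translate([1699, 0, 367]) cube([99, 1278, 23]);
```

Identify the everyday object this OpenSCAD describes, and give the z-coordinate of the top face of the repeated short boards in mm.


A bed frame. The slat-top height is 390 mm.

Four posts, four rails, and a row of slats — a bed frame. Slats sit on the rails at z = 227 + 140 = 367; with slat thickness 23, the top is 390 mm.


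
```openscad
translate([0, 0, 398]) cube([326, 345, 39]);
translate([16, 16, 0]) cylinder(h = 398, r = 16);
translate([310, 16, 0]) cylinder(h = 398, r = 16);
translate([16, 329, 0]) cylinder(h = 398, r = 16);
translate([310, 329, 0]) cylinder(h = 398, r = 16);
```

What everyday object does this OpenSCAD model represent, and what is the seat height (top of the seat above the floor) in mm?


A stool. The seat height is 437 mm.

A 326×345×39 slab at z = 398 on four corner cylinders — a stool. The seat top is 398 + 39 = 437 mm.


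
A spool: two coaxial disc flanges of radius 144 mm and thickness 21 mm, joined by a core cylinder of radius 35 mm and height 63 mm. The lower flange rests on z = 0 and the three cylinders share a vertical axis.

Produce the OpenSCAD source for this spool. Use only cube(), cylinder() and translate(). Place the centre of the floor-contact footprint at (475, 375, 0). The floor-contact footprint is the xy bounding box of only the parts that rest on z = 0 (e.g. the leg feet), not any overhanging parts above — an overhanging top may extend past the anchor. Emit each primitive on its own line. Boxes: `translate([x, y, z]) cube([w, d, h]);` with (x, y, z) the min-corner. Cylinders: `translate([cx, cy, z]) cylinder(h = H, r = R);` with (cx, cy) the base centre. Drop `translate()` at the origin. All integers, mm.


translate([475, 375, 0]) cylinder(h = 21, r = 144);
translate([475, 375, 21]) cylinder(h = 63, r = 35);
translate([475, 375, 84]) cylinder(h = 21, r = 144);


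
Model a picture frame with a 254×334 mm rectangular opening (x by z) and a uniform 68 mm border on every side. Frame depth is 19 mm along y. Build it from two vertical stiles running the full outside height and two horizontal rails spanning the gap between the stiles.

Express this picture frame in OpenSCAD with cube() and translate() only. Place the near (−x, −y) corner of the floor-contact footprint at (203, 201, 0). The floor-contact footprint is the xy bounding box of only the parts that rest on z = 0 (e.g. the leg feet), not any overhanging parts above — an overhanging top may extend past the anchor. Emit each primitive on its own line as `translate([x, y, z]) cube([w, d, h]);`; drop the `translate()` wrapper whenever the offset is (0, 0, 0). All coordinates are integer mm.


translate([203, 201, 0]) cube([68, 19, 470]);
translate([525, 201, 0]) cube([68, 19, 470]);
translate([271, 201, 0]) cube([254, 19, 68]);
translate([271, 201, 402]) cube([254, 19, 68]);


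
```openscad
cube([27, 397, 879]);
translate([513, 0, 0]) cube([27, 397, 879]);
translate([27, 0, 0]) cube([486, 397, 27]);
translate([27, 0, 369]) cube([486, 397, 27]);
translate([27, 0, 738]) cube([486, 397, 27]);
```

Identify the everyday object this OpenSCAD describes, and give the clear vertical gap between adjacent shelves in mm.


A bookshelf. The clear shelf gap is 342 mm.

Two tall side panels with 3 horizontal boards between them — a bookshelf. The first two shelf undersides are at z = 0 and z = 369; with shelf thickness 27, the clear gap is 369 − 0 − 27 = 342 mm.


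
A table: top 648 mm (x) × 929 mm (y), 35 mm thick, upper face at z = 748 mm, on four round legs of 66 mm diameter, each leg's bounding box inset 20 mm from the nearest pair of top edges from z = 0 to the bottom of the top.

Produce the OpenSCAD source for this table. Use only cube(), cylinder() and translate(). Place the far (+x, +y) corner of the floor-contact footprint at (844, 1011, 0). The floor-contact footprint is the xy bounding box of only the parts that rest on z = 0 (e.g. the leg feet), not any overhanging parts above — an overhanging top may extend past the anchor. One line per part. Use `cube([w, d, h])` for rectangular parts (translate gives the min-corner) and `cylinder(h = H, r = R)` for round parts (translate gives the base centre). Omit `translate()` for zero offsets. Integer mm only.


translate([216, 102, 713]) cube([648, 929, 35]);
translate([269, 155, 0]) cylinder(h = 713, r = 33);
translate([811, 155, 0]) cylinder(h = 713, r = 33);
translate([269, 978, 0]) cylinder(h = 713, r = 33);
translate([811, 978, 0]) cylinder(h = 713, r = 33);


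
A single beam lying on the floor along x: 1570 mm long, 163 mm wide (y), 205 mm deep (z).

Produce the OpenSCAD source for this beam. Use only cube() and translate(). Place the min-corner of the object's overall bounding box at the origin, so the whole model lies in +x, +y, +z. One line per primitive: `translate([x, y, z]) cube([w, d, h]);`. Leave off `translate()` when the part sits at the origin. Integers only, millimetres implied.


cube([1570, 163, 205]);


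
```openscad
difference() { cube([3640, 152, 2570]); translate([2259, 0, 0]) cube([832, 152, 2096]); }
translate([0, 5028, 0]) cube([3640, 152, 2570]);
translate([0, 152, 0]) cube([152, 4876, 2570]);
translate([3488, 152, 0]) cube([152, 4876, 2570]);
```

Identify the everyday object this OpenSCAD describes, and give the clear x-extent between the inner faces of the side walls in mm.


A single room. The interior width is 3336 mm.

Four walls enclosing a rectangle with a door in the front wall — a room. Outside width 3640 minus two 152 mm walls gives 3336 mm.


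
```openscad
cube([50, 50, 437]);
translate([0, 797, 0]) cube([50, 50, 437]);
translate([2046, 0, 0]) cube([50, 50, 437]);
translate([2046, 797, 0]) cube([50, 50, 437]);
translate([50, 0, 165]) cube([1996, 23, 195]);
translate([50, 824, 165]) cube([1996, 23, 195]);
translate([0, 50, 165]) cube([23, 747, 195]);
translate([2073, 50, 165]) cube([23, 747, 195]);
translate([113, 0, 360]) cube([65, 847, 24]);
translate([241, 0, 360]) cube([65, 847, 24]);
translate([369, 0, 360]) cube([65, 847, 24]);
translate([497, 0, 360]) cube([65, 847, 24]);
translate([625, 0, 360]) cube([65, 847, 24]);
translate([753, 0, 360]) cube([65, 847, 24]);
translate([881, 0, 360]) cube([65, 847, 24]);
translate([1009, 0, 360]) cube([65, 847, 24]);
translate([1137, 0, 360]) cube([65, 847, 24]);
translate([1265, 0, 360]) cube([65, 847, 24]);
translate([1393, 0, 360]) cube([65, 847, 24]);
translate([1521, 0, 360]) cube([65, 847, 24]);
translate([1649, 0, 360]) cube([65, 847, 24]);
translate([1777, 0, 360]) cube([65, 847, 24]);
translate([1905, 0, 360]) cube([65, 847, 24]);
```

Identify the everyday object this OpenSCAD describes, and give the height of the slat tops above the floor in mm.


A bed frame. The slat-top height is 384 mm.

Four posts, four rails, and a row of slats — a bed frame. Slats sit on the rails at z = 165 + 195 = 360; with slat thickness 24, the top is 384 mm.


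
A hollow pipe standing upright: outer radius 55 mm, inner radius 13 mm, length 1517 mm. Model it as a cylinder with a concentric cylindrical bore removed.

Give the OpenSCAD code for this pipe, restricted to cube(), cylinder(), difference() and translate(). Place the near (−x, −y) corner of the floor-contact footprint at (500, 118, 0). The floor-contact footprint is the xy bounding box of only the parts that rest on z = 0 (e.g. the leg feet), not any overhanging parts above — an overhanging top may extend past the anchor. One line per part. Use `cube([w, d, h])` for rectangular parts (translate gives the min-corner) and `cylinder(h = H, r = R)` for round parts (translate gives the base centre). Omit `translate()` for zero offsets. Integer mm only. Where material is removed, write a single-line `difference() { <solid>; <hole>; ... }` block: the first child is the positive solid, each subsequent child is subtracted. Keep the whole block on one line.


difference() { translate([555, 173, 0]) cylinder(h = 1517, r = 55); translate([555, 173, 0]) cylinder(h = 1517, r = 13); }


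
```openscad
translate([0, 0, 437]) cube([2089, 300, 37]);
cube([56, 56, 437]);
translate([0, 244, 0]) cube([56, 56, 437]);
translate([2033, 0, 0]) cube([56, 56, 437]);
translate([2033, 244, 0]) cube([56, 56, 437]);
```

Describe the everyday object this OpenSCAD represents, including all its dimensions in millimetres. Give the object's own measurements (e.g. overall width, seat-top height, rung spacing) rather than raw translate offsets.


A long wooden bench with a 2089 mm (x) × 300 mm (y) seat, 37 mm thick, its top surface 474 mm above the floor. Four 56 mm square legs at the seat corners, flush with the edges, run from z = 0 to the seat underside.


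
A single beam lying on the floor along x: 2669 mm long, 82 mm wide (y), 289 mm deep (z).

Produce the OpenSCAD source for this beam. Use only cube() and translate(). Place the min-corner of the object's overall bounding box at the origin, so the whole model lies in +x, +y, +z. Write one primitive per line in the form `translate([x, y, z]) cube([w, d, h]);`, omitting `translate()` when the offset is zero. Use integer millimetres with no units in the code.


cube([2669, 82, 289]);


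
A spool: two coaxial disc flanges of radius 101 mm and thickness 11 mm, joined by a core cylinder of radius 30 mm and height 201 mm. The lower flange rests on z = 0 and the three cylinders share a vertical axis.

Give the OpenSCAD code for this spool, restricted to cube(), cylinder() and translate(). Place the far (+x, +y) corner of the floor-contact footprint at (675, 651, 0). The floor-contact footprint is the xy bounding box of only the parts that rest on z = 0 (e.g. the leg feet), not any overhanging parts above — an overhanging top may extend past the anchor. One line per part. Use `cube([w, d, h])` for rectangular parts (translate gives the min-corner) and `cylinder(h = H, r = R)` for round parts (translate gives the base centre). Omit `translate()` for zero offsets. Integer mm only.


translate([574, 550, 0]) cylinder(h = 11, r = 101);
translate([574, 550, 11]) cylinder(h = 201, r = 30);
translate([574, 550, 212]) cylinder(h = 11, r = 101);


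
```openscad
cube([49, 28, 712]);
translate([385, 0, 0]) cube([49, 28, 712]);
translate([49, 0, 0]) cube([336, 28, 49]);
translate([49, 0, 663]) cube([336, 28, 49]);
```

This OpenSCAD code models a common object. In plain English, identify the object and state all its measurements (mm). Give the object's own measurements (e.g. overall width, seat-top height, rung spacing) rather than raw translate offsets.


A rectangular picture frame lying in the x–z plane (depth along y). The opening is 336 mm wide (x) by 614 mm tall (z), surrounded by a border 49 mm wide on all four sides. The frame is 28 mm deep and is made of two full-height vertical stiles with two horizontal rails fitted between them.


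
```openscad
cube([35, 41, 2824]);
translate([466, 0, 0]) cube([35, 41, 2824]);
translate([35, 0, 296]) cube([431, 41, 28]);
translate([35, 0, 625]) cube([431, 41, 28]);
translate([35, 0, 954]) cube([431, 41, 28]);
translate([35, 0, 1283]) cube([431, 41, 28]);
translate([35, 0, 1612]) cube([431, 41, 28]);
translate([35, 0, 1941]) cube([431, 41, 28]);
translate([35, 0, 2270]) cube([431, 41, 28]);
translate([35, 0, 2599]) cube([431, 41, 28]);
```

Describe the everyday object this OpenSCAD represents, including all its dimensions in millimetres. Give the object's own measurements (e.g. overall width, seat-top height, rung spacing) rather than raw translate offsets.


A straight ladder. Two 35×41 mm vertical rails, 2824 mm tall, stand 501 mm apart (outside-to-outside) with their front faces coplanar on the −y side. 8 rungs, each 41 mm deep and 28 mm tall, span between the inner faces of the rails, front faces flush with the rails. The lowest rung's underside is at z = 296 mm and rungs are spaced 329 mm apart (underside to underside).


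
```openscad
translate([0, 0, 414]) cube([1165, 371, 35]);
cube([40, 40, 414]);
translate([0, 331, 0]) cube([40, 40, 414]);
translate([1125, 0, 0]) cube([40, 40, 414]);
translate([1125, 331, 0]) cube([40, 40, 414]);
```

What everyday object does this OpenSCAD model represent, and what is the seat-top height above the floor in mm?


A bench. The seat-top height is 449 mm.

A long slab on four corner posts — a bench. The slab sits at z = 414 with thickness 35, so the top is 414 + 35 = 449 mm.


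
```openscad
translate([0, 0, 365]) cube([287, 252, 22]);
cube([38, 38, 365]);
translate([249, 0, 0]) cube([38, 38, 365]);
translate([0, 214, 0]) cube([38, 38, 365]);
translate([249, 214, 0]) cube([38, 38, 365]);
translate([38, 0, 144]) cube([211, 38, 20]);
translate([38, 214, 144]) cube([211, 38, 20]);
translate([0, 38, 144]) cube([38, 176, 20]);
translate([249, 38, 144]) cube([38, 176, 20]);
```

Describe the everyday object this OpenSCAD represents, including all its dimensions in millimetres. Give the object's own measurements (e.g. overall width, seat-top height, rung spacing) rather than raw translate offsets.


A four-legged stool. The seat is a 287×252×22 mm slab whose top surface is at z = 387 mm; four square legs, each 38×38 mm in cross-section, run from the floor (z = 0) to the underside of the seat, each flush with a corner of the seat. Four stretchers, 38 mm wide and 20 mm tall, connect adjacent legs with their undersides at z = 144 mm, each running between the inner faces of the legs it joins and aligned with the legs' outer faces on the other axis.


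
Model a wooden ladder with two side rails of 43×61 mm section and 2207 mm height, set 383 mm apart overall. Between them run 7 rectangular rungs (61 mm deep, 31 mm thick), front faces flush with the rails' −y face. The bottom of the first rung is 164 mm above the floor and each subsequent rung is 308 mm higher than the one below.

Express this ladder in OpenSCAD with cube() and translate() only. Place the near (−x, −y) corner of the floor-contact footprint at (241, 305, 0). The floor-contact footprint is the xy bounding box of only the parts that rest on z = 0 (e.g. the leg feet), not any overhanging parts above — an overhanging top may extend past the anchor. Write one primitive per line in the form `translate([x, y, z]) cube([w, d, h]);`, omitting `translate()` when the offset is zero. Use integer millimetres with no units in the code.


translate([241, 305, 0]) cube([43, 61, 2207]);
translate([581, 305, 0]) cube([43, 61, 2207]);
translate([284, 305, 164]) cube([297, 61, 31]);
translate([284, 305, 472]) cube([297, 61, 31]);
translate([284, 305, 780]) cube([297, 61, 31]);
translate([284, 305, 1088]) cube([297, 61, 31]);
translate([284, 305, 1396]) cube([297, 61, 31]);
translate([284, 305, 1704]) cube([297, 61, 31]);
translate([284, 305, 2012]) cube([297, 61, 31]);


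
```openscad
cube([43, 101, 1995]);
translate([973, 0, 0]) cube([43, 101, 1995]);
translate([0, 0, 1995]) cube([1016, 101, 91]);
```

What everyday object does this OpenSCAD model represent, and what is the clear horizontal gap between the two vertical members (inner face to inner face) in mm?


A door frame. The clear opening width is 930 mm.

Two 1995 mm tall posts with a header on top — a door frame. The left jamb is 43 mm wide at x = 0; the right jamb starts at x = 973. The clear opening is 973 − 43 = 930 mm.


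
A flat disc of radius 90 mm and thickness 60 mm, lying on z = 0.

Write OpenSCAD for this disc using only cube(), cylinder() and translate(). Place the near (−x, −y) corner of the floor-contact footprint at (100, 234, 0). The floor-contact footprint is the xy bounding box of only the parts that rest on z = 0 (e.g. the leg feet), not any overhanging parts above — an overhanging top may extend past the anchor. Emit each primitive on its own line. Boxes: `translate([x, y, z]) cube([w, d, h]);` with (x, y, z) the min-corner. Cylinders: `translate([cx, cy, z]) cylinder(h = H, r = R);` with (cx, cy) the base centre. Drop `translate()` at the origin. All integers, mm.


translate([190, 324, 0]) cylinder(h = 60, r = 90);


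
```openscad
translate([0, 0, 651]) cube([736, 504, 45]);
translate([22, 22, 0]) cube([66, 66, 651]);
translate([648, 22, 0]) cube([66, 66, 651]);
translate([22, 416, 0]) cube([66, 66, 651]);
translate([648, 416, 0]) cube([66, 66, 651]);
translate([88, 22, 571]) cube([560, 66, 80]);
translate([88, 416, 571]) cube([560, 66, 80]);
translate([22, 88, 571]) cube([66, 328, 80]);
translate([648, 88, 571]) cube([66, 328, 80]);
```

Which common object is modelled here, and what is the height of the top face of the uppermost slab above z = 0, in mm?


A table. The table height is 696 mm.

A 736×504×45 slab sits at z = 651 on four 66 mm square posts — a table. The top surface is at 651 + 45 = 696 mm.


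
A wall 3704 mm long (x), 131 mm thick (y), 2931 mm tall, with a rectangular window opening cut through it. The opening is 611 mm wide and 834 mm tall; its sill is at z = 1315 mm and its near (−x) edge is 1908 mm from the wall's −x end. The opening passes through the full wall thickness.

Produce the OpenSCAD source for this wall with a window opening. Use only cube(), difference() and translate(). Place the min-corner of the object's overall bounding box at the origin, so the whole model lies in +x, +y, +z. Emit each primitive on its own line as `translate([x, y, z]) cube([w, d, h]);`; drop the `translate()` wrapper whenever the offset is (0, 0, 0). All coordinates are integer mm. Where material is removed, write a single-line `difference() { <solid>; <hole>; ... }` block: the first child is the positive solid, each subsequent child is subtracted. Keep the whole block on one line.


difference() { cube([3704, 131, 2931]); translate([1908, 0, 1315]) cube([611, 131, 834]); }


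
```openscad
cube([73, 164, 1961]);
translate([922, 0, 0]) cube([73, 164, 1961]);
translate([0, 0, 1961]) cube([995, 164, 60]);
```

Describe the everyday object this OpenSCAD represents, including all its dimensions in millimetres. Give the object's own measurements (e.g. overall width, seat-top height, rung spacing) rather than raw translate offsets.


A door frame. The clear opening is 849 mm wide and 1961 mm high. Two 73 mm wide jambs, 164 mm deep, stand either side of the opening from the floor to the top of the opening. A 60 mm thick head sits across the top of both jambs, spanning the full outside width of the frame.


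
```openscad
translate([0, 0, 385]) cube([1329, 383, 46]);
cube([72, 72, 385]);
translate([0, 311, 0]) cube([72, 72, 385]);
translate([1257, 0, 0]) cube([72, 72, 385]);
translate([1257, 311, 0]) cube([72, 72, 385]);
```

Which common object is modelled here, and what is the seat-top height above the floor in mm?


A bench. The seat-top height is 431 mm.

A long slab on four corner posts — a bench. The slab sits at z = 385 with thickness 46, so the top is 385 + 46 = 431 mm.


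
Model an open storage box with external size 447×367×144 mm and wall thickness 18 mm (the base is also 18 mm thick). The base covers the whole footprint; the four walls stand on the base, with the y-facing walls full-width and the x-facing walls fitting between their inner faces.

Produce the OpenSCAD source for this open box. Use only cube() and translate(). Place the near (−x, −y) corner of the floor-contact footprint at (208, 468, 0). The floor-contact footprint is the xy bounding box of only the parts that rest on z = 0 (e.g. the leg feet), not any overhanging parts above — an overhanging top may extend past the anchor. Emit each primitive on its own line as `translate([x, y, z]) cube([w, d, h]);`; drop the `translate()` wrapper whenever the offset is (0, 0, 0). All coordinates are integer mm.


translate([208, 468, 0]) cube([447, 367, 18]);
translate([208, 468, 18]) cube([447, 18, 126]);
translate([208, 817, 18]) cube([447, 18, 126]);
translate([208, 486, 18]) cube([18, 331, 126]);
translate([637, 486, 18]) cube([18, 331, 126]);


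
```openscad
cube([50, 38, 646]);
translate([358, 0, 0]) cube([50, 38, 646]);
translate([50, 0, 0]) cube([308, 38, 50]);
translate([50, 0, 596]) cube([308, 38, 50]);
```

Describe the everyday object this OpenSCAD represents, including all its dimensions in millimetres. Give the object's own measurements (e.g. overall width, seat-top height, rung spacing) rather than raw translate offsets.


A rectangular picture frame lying in the x–z plane (depth along y). The opening is 308 mm wide (x) by 546 mm tall (z), surrounded by a border 50 mm wide on all four sides. The frame is 38 mm deep and is made of two full-height vertical stiles with two horizontal rails fitted between them.


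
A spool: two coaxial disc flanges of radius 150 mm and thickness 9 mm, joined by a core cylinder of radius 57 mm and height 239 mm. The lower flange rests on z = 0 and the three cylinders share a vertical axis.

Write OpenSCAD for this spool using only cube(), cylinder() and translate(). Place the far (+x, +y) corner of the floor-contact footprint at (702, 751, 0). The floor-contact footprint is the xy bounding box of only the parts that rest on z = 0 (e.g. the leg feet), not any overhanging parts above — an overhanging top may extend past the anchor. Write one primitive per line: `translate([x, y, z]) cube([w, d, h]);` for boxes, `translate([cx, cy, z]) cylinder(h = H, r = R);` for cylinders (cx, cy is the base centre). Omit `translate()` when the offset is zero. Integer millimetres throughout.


translate([552, 601, 0]) cylinder(h = 9, r = 150);
translate([552, 601, 9]) cylinder(h = 239, r = 57);
translate([552, 601, 248]) cylinder(h = 9, r = 150);


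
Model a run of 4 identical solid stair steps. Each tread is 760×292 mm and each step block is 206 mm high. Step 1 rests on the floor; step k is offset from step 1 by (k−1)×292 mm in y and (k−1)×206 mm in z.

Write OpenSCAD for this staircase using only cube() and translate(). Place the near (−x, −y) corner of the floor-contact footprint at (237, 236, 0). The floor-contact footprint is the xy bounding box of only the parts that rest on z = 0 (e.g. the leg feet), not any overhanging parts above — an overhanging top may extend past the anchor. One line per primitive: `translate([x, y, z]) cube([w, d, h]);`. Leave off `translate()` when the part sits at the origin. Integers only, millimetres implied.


translate([237, 236, 0]) cube([760, 292, 206]);
translate([237, 528, 206]) cube([760, 292, 206]);
translate([237, 820, 412]) cube([760, 292, 206]);
translate([237, 1112, 618]) cube([760, 292, 206]);


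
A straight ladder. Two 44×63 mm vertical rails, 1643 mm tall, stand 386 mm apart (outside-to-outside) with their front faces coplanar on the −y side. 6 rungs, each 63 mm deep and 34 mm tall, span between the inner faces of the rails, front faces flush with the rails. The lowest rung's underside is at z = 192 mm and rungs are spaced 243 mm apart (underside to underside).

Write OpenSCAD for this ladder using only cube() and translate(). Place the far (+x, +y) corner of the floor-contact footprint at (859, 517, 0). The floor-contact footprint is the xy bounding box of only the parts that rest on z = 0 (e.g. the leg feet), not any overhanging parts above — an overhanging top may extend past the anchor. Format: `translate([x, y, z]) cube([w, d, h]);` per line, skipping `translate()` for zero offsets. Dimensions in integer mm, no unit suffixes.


translate([473, 454, 0]) cube([44, 63, 1643]);
translate([815, 454, 0]) cube([44, 63, 1643]);
translate([517, 454, 192]) cube([298, 63, 34]);
translate([517, 454, 435]) cube([298, 63, 34]);
translate([517, 454, 678]) cube([298, 63, 34]);
translate([517, 454, 921]) cube([298, 63, 34]);
translate([517, 454, 1164]) cube([298, 63, 34]);
translate([517, 454, 1407]) cube([298, 63, 34]);


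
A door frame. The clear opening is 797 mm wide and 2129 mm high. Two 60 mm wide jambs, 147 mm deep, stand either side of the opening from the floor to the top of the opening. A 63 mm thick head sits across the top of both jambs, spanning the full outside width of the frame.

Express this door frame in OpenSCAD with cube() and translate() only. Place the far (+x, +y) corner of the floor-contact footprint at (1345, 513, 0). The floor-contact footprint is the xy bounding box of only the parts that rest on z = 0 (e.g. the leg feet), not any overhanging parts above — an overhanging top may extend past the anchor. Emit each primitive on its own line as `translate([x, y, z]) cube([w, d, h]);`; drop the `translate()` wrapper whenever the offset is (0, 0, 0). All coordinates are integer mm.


translate([428, 366, 0]) cube([60, 147, 2129]);
translate([1285, 366, 0]) cube([60, 147, 2129]);
translate([428, 366, 2129]) cube([917, 147, 63]);


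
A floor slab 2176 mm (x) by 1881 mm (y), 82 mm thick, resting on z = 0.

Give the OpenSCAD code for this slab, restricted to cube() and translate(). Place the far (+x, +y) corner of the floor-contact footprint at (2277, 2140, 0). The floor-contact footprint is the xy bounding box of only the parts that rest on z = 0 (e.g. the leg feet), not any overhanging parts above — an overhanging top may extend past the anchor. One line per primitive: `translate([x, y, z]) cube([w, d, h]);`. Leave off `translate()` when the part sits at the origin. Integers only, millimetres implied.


translate([101, 259, 0]) cube([2176, 1881, 82]);


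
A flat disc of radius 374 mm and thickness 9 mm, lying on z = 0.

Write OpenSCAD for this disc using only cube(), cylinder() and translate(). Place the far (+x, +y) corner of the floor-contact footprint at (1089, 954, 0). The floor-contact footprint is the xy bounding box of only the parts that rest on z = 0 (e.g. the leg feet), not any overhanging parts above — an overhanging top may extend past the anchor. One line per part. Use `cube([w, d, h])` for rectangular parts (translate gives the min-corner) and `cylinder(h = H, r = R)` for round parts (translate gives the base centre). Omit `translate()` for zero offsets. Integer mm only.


translate([715, 580, 0]) cylinder(h = 9, r = 374);


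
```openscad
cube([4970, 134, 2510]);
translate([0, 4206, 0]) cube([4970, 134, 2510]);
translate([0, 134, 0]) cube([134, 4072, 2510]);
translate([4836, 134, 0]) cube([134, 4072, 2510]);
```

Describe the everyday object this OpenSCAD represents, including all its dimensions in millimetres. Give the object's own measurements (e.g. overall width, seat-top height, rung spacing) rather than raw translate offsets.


The wall frame of a small rectangular building: four walls, each 2510 mm tall and 134 mm thick, enclosing a footprint 4970 mm (x) by 4340 mm (y) outside-to-outside, with no floor or roof. The front and back walls (the −y and +y sides) span the full width; the two side walls fit between them.


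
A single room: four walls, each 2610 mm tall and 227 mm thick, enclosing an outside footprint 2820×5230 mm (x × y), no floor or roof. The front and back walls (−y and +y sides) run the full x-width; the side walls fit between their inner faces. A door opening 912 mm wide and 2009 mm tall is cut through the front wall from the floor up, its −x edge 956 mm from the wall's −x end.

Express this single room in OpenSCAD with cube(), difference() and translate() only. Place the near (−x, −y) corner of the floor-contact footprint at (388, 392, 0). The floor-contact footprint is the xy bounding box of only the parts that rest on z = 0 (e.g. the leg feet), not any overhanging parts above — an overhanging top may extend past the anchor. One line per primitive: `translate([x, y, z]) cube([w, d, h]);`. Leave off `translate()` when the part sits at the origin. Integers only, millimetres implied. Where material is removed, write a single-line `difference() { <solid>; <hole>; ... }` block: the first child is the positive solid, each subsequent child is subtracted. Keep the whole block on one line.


difference() { translate([388, 392, 0]) cube([2820, 227, 2610]); translate([1344, 392, 0]) cube([912, 227, 2009]); }
translate([388, 5395, 0]) cube([2820, 227, 2610]);
translate([388, 619, 0]) cube([227, 4776, 2610]);
translate([2981, 619, 0]) cube([227, 4776, 2610]);
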